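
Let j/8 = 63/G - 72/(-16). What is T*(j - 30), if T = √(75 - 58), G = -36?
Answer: -8*√17 ≈ -32.985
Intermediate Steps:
j = 22 (j = 8*(63/(-36) - 72/(-16)) = 8*(63*(-1/36) - 72*(-1/16)) = 8*(-7/4 + 9/2) = 8*(11/4) = 22)
T = √17 ≈ 4.1231
T*(j - 30) = √17*(22 - 30) = √17*(-8) = -8*√17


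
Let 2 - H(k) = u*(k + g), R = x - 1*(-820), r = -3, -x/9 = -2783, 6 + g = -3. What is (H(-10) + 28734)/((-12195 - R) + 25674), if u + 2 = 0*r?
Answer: -14349/6194 ≈ -2.3166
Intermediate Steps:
g = -9 (g = -6 - 3 = -9)
x = 25047 (x = -9*(-2783) = 25047)
u = -2 (u = -2 + 0*(-3) = -2 + 0 = -2)
R = 25867 (R = 25047 - 1*(-820) = 25047 + 820 = 25867)
H(k) = -16 + 2*k (H(k) = 2 - (-2)*(k - 9) = 2 - (-2)*(-9 + k) = 2 - (18 - 2*k) = 2 + (-18 + 2*k) = -16 + 2*k)
(H(-10) + 28734)/((-12195 - R) + 25674) = ((-16 + 2*(-10)) + 28734)/((-12195 - 1*25867) + 25674) = ((-16 - 20) + 28734)/((-12195 - 25867) + 25674) = (-36 + 28734)/(-38062 + 25674) = 28698/(-12388) = 28698*(-1/12388) = -14349/6194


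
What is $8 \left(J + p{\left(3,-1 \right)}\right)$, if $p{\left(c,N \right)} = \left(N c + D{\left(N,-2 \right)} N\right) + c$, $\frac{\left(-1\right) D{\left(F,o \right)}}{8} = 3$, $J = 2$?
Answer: $208$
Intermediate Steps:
$D{\left(F,o \right)} = -24$ ($D{\left(F,o \right)} = \left(-8\right) 3 = -24$)
$p{\left(c,N \right)} = c - 24 N + N c$ ($p{\left(c,N \right)} = \left(N c - 24 N\right) + c = \left(- 24 N + N c\right) + c = c - 24 N + N c$)
$8 \left(J + p{\left(3,-1 \right)}\right) = 8 \left(2 - -24\right) = 8 \left(2 + \left(3 + 24 - 3\right)\right) = 8 \left(2 + 24\right) = 8 \cdot 26 = 208$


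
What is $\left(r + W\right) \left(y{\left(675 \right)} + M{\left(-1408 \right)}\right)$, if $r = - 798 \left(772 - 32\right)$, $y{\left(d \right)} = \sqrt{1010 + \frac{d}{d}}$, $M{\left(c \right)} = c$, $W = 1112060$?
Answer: $-734328320 + 521540 \sqrt{1011} \approx -7.1775 \cdot 10^{8}$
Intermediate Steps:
$y{\left(d \right)} = \sqrt{1011}$ ($y{\left(d \right)} = \sqrt{1010 + 1} = \sqrt{1011}$)
$r = -590520$ ($r = \left(-798\right) 740 = -590520$)
$\left(r + W\right) \left(y{\left(675 \right)} + M{\left(-1408 \right)}\right) = \left(-590520 + 1112060\right) \left(\sqrt{1011} - 1408\right) = 521540 \left(-1408 + \sqrt{1011}\right) = -734328320 + 521540 \sqrt{1011}$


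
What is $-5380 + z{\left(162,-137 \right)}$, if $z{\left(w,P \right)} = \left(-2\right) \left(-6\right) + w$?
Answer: $-5206$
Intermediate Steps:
$z{\left(w,P \right)} = 12 + w$
$-5380 + z{\left(162,-137 \right)} = -5380 + \left(12 + 162\right) = -5380 + 174 = -5206$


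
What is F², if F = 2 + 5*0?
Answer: 4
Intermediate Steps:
F = 2 (F = 2 + 0 = 2)
F² = 2² = 4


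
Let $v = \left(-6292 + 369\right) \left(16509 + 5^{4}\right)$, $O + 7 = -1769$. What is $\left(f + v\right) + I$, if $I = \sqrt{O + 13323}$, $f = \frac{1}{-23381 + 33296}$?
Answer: $- \frac{1006220622029}{9915} + 3 \sqrt{1283} \approx -1.0148 \cdot 10^{8}$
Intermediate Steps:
$O = -1776$ ($O = -7 - 1769 = -1776$)
$f = \frac{1}{9915} \approx 0.00010086$
$I = 3 \sqrt{1283}$ ($I = \sqrt{-1776 + 13323} = \sqrt{11547} = 3 \sqrt{1283} \approx 107.46$)
$v = -101484682$ ($v = - 5923 \left(16509 + 625\right) = \left(-5923\right) 17134 = -101484682$)
$\left(f + v\right) + I = \left(\frac{1}{9915} - 101484682\right) + 3 \sqrt{1283} = - \frac{1006220622029}{9915} + 3 \sqrt{1283}$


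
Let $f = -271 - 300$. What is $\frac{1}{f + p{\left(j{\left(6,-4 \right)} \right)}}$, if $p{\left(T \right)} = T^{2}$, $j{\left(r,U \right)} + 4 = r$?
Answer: $- \frac{1}{567} \approx -0.0017637$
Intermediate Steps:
$j{\left(r,U \right)} = -4 + r$
$f = -571$ ($f = -271 - 300 = -571$)
$\frac{1}{f + p{\left(j{\left(6,-4 \right)} \right)}} = \frac{1}{-571 + \left(-4 + 6\right)^{2}} = \frac{1}{-571 + 2^{2}} = \frac{1}{-571 + 4} = \frac{1}{-567} = - \frac{1}{567}$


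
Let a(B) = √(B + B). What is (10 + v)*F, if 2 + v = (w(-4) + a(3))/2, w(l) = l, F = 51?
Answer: 306 + 51*√6/2 ≈ 368.46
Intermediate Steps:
a(B) = √2*√B (a(B) = √(2*B) = √2*√B)
v = -4 + √6/2 (v = -2 + (-4 + √2*√3)/2 = -2 + (-4 + √6)/2 = -2 + (-2 + √6/2) = -4 + √6/2 ≈ -2.7753)
(10 + v)*F = (10 + (-4 + √6/2))*51 = (6 + √6/2)*51 = 306 + 51*√6/2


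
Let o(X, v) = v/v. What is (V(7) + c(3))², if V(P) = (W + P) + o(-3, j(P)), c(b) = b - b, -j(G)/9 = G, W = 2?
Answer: 100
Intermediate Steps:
j(G) = -9*G
o(X, v) = 1
c(b) = 0
V(P) = 3 + P (V(P) = (2 + P) + 1 = 3 + P)
(V(7) + c(3))² = ((3 + 7) + 0)² = (10 + 0)² = 10² = 100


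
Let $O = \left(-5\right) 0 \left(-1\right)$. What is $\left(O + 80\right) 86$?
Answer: $6880$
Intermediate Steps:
$O = 0$ ($O = 0 \left(-1\right) = 0$)
$\left(O + 80\right) 86 = \left(0 + 80\right) 86 = 80 \cdot 86 = 6880$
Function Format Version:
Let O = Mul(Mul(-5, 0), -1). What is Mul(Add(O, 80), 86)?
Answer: 6880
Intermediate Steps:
O = 0 (O = Mul(0, -1) = 0)
Mul(Add(O, 80), 86) = Mul(Add(0, 80), 86) = Mul(80, 86) = 6880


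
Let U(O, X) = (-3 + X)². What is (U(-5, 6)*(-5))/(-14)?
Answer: 45/14 ≈ 3.2143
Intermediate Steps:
(U(-5, 6)*(-5))/(-14) = ((-3 + 6)²*(-5))/(-14) = (3²*(-5))*(-1/14) = (9*(-5))*(-1/14) = -45*(-1/14) = 45/14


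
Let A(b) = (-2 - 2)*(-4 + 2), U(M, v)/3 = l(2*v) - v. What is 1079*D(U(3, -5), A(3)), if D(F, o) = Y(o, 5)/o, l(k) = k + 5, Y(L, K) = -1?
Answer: -1079/8 ≈ -134.88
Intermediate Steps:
l(k) = 5 + k
U(M, v) = 15 + 3*v (U(M, v) = 3*((5 + 2*v) - v) = 3*(5 + v) = 15 + 3*v)
A(b) = 8 (A(b) = -4*(-2) = 8)
D(F, o) = -1/o
1079*D(U(3, -5), A(3)) = 1079*(-1/8) = -1079/8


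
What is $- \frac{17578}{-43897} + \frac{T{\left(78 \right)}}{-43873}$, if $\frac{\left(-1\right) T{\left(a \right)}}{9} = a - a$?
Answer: $\frac{17578}{43897} \approx 0.40044$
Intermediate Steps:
$T{\left(a \right)} = 0$ ($T{\left(a \right)} = - 9 \left(a - a\right) = \left(-9\right) 0 = 0$)
$- \frac{17578}{-43897} + \frac{T{\left(78 \right)}}{-43873} = - \frac{17578}{-43897} + \frac{0}{-43873} = \left(-17578\right) \left(- \frac{1}{43897}\right) + 0 \left(- \frac{1}{43873}\right) = \frac{17578}{43897} + 0 = \frac{17578}{43897}$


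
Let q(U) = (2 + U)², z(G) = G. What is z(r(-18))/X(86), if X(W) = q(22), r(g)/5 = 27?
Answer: 15/64 ≈ 0.23438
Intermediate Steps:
r(g) = 135 (r(g) = 5*27 = 135)
X(W) = 576 (X(W) = (2 + 22)² = 24² = 576)
z(r(-18))/X(86) = 135/576 = 135*(1/576) = 15/64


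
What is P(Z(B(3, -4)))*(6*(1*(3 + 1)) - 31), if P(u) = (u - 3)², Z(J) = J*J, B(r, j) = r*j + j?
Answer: -448063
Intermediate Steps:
B(r, j) = j + j*r (B(r, j) = j*r + j = j + j*r)
Z(J) = J²
P(u) = (-3 + u)²
P(Z(B(3, -4)))*(6*(1*(3 + 1)) - 31) = (-3 + (-4*(1 + 3))²)²*(6*(1*(3 + 1)) - 31) = (-3 + (-4*4)²)²*(6*(1*4) - 31) = (-3 + (-16)²)²*(6*4 - 31) = (-3 + 256)²*(24 - 31) = 253²*(-7) = 64009*(-7) = -448063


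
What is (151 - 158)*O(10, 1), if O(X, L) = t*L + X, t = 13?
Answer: -161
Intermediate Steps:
O(X, L) = X + 13*L (O(X, L) = 13*L + X = X + 13*L)
(151 - 158)*O(10, 1) = (151 - 158)*(10 + 13*1) = -7*(10 + 13) = -7*23 = -161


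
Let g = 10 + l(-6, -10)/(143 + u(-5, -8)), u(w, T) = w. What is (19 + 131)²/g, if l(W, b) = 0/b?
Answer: 2250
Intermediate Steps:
l(W, b) = 0
g = 10 (g = 10 + 0/(143 - 5) = 10 + 0/138 = 10 + (1/138)*0 = 10 + 0 = 10)
(19 + 131)²/g = (19 + 131)²/10 = 150²*(⅒) = 22500*(⅒) = 2250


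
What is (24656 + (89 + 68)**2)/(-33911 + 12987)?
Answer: -49305/20924 ≈ -2.3564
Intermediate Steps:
(24656 + (89 + 68)**2)/(-33911 + 12987) = (24656 + 157**2)/(-20924) = (24656 + 24649)*(-1/20924) = 49305*(-1/20924) = -49305/20924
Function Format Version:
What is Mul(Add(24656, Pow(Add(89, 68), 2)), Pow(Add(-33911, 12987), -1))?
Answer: Rational(-49305, 20924) ≈ -2.3564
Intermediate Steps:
Mul(Add(24656, Pow(Add(89, 68), 2)), Pow(Add(-33911, 12987), -1)) = Mul(Add(24656, Pow(157, 2)), Pow(-20924, -1)) = Mul(Add(24656, 24649), Rational(-1, 20924)) = Mul(49305, Rational(-1, 20924)) = Rational(-49305, 20924)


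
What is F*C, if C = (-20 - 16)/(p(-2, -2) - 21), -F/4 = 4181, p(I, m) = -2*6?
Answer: -200688/11 ≈ -18244.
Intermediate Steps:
p(I, m) = -12
F = -16724 (F = -4*4181 = -16724)
C = 12/11 (C = (-20 - 16)/(-12 - 21) = -36/(-33) = -36*(-1/33) = 12/11 ≈ 1.0909)
F*C = -16724*12/11 = -200688/11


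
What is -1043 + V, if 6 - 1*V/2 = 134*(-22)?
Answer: 4865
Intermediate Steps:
V = 5908 (V = 12 - 268*(-22) = 12 - 2*(-2948) = 12 + 5896 = 5908)
-1043 + V = -1043 + 5908 = 4865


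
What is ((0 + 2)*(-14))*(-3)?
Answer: 84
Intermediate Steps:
((0 + 2)*(-14))*(-3) = (2*(-14))*(-3) = -28*(-3) = 84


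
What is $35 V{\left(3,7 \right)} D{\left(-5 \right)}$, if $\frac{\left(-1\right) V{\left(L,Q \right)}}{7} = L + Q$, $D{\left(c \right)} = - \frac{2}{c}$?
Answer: $-980$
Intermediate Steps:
$V{\left(L,Q \right)} = - 7 L - 7 Q$ ($V{\left(L,Q \right)} = - 7 \left(L + Q\right) = - 7 L - 7 Q$)
$35 V{\left(3,7 \right)} D{\left(-5 \right)} = 35 \left(\left(-7\right) 3 - 49\right) \left(- \frac{2}{-5}\right) = 35 \left(-21 - 49\right) \left(\left(-2\right) \left(- \frac{1}{5}\right)\right) = 35 \left(-70\right) \frac{2}{5} = \left(-2450\right) \frac{2}{5} = -980$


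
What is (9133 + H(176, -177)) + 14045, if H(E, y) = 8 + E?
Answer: 23362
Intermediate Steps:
(9133 + H(176, -177)) + 14045 = (9133 + (8 + 176)) + 14045 = (9133 + 184) + 14045 = 9317 + 14045 = 23362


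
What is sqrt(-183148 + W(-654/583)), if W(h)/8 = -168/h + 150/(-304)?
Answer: I*sqrt(780407546885)/2071 ≈ 426.56*I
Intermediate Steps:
W(h) = -75/19 - 1344/h (W(h) = 8*(-168/h + 150/(-304)) = 8*(-168/h + 150*(-1/304)) = 8*(-168/h - 75/152) = 8*(-75/152 - 168/h) = -75/19 - 1344/h)
sqrt(-183148 + W(-654/583)) = sqrt(-183148 + (-75/19 - 1344/((-654/583)))) = sqrt(-183148 + (-75/19 - 1344/((-654*1/583)))) = sqrt(-183148 + (-75/19 - 1344/(-654/583))) = sqrt(-183148 + (-75/19 - 1344*(-583/654))) = sqrt(-183148 + (-75/19 + 130592/109)) = sqrt(-183148 + 2473073/2071) = sqrt(-376826435/2071) = I*sqrt(780407546885)/2071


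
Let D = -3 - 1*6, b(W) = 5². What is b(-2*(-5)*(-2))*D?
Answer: -225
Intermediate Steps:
b(W) = 25
D = -9 (D = -3 - 6 = -9)
b(-2*(-5)*(-2))*D = 25*(-9) = -225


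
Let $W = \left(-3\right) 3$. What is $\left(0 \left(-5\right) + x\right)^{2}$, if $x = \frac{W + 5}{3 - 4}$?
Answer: $16$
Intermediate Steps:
$W = -9$
$x = 4$ ($x = \frac{-9 + 5}{3 - 4} = - \frac{4}{-1} = \left(-4\right) \left(-1\right) = 4$)
$\left(0 \left(-5\right) + x\right)^{2} = \left(0 \left(-5\right) + 4\right)^{2} = \left(0 + 4\right)^{2} = 4^{2} = 16$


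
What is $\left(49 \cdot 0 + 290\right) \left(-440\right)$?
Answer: $-127600$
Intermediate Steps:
$\left(49 \cdot 0 + 290\right) \left(-440\right) = \left(0 + 290\right) \left(-440\right) = 290 \left(-440\right) = -127600$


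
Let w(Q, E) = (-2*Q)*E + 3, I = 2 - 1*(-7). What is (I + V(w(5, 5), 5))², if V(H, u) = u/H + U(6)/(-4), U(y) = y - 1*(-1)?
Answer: 1803649/35344 ≈ 51.031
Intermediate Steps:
I = 9 (I = 2 + 7 = 9)
w(Q, E) = 3 - 2*E*Q (w(Q, E) = -2*E*Q + 3 = 3 - 2*E*Q)
U(y) = 1 + y (U(y) = y + 1 = 1 + y)
V(H, u) = -7/4 + u/H (V(H, u) = u/H + (1 + 6)/(-4) = u/H + 7*(-¼) = u/H - 7/4 = -7/4 + u/H)
(I + V(w(5, 5), 5))² = (9 + (-7/4 + 5/(3 - 2*5*5)))² = (9 + (-7/4 + 5/(3 - 50)))² = (9 + (-7/4 + 5/(-47)))² = (9 + (-7/4 + 5*(-1/47)))² = (9 + (-7/4 - 5/47))² = (9 - 349/188)² = (1343/188)² = 1803649/35344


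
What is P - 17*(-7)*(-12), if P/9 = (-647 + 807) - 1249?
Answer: -11229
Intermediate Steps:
P = -9801 (P = 9*((-647 + 807) - 1249) = 9*(160 - 1249) = 9*(-1089) = -9801)
P - 17*(-7)*(-12) = -9801 - 17*(-7)*(-12) = -9801 + 119*(-12) = -9801 - 1428 = -11229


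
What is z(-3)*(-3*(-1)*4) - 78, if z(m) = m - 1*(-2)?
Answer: -90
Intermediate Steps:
z(m) = 2 + m (z(m) = m + 2 = 2 + m)
z(-3)*(-3*(-1)*4) - 78 = (2 - 3)*(-3*(-1)*4) - 78 = -3*4 - 78 = -1*12 - 78 = -12 - 78 = -90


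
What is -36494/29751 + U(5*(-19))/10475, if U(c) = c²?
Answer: -4550875/12465669 ≈ -0.36507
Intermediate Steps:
-36494/29751 + U(5*(-19))/10475 = -36494/29751 + (5*(-19))²/10475 = -36494*1/29751 + (-95)²*(1/10475) = -36494/29751 + 9025*(1/10475) = -36494/29751 + 361/419 = -4550875/12465669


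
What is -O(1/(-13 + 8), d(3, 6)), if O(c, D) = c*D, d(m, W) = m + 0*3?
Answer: 3/5 ≈ 0.60000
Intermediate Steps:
d(m, W) = m (d(m, W) = m + 0 = m)
O(c, D) = D*c
-O(1/(-13 + 8), d(3, 6)) = -3/(-13 + 8) = -3/(-5) = -3*(-1)/5 = -1*(-3/5) = 3/5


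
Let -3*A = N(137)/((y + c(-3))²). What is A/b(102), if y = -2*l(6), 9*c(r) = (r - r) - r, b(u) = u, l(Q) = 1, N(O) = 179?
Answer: -179/850 ≈ -0.21059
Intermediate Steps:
c(r) = -r/9 (c(r) = ((r - r) - r)/9 = (0 - r)/9 = (-r)/9 = -r/9)
y = -2 (y = -2*1 = -2)
A = -537/25 (A = -179/(3*((-2 - ⅑*(-3))²)) = -179/(3*((-2 + ⅓)²)) = -179/(3*((-5/3)²)) = -179/(3*25/9) = -179*9/(3*25) = -⅓*1611/25 = -537/25 ≈ -21.480)
A/b(102) = -537/25/102 = -537/25*1/102 = -179/850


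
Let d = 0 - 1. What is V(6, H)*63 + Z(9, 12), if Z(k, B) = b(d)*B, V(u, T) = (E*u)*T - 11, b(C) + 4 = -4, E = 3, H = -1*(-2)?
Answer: 1479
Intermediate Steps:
H = 2
d = -1
b(C) = -8 (b(C) = -4 - 4 = -8)
V(u, T) = -11 + 3*T*u (V(u, T) = (3*u)*T - 11 = 3*T*u - 11 = -11 + 3*T*u)
Z(k, B) = -8*B
V(6, H)*63 + Z(9, 12) = (-11 + 3*2*6)*63 - 8*12 = (-11 + 36)*63 - 96 = 25*63 - 96 = 1575 - 96 = 1479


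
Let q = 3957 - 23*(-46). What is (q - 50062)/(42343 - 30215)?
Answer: -45047/12128 ≈ -3.7143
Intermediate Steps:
q = 5015 (q = 3957 - 1*(-1058) = 3957 + 1058 = 5015)
(q - 50062)/(42343 - 30215) = (5015 - 50062)/(42343 - 30215) = -45047/12128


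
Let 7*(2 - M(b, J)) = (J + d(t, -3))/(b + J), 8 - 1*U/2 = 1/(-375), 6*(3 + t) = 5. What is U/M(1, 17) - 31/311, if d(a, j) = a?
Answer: 464874619/55319125 ≈ 8.4035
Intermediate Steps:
t = -13/6 (t = -3 + (⅙)*5 = -3 + ⅚ = -13/6 ≈ -2.1667)
U = 6002/375 (U = 16 - 2/(-375) = 16 - 2*(-1/375) = 16 + 2/375 = 6002/375 ≈ 16.005)
M(b, J) = 2 - (-13/6 + J)/(7*(J + b)) (M(b, J) = 2 - (J - 13/6)/(7*(b + J)) = 2 - (-13/6 + J)/(7*(J + b)))
U/M(1, 17) - 31/311 = 6002/(375*(((13 + 78*17 + 84*1)/(42*(17 + 1))))) - 31/311 = 6002/(375*(((1/42)*(13 + 1326 + 84)/18))) - 31*1/311 = 6002/(375*(((1/42)*(1/18)*1423))) - 31/311 = 6002/(375*(1423/756)) - 31/311 = (6002/375)*(756/1423) - 31/311 = 1512504/177875 - 31/311 = 464874619/55319125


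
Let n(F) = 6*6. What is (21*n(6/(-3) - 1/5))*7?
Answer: 5292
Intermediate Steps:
n(F) = 36
(21*n(6/(-3) - 1/5))*7 = (21*36)*7 = 756*7 = 5292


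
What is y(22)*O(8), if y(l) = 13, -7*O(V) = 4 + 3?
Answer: -13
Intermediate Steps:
O(V) = -1 (O(V) = -(4 + 3)/7 = -⅐*7 = -1)
y(22)*O(8) = 13*(-1) = -13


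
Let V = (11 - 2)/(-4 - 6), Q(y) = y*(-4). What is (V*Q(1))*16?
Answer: 288/5 ≈ 57.600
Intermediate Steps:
Q(y) = -4*y
V = -9/10 (V = 9/(-10) = 9*(-⅒) = -9/10 ≈ -0.90000)
(V*Q(1))*16 = -(-18)/5*16 = -9/10*(-4)*16 = (18/5)*16 = 288/5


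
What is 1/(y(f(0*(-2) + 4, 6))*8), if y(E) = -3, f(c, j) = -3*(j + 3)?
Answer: -1/24 ≈ -0.041667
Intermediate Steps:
f(c, j) = -9 - 3*j (f(c, j) = -3*(3 + j) = -9 - 3*j)
1/(y(f(0*(-2) + 4, 6))*8) = 1/(-3*8) = 1/(-24) = -1/24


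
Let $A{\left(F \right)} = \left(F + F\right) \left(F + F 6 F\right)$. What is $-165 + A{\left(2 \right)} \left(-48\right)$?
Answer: $-5157$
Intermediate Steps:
$A{\left(F \right)} = 2 F \left(F + 6 F^{2}\right)$ ($A{\left(F \right)} = 2 F \left(F + 6 F F\right) = 2 F \left(F + 6 F^{2}\right)$)
$-165 + A{\left(2 \right)} \left(-48\right) = -165 + 2^{2} \left(2 + 12 \cdot 2\right) \left(-48\right) = -165 + 4 \left(2 + 24\right) \left(-48\right) = -165 + 4 \cdot 26 \left(-48\right) = -165 + 104 \left(-48\right) = -165 - 4992 = -5157$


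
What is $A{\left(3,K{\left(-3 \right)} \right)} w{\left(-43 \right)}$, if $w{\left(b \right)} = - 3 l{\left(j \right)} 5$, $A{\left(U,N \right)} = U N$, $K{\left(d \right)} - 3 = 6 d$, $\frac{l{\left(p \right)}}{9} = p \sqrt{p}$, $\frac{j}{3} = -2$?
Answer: $- 36450 i \sqrt{6} \approx - 89284.0 i$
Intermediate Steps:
$j = -6$ ($j = 3 \left(-2\right) = -6$)
$l{\left(p \right)} = 9 p^{\frac{3}{2}}$ ($l{\left(p \right)} = 9 p \sqrt{p} = 9 p^{\frac{3}{2}}$)
$K{\left(d \right)} = 3 + 6 d$
$A{\left(U,N \right)} = N U$
$w{\left(b \right)} = 810 i \sqrt{6}$ ($w{\left(b \right)} = - 3 \cdot 9 \left(-6\right)^{\frac{3}{2}} \cdot 5 = - 3 \cdot 9 \left(- 6 i \sqrt{6}\right) 5 = - 3 \left(- 54 i \sqrt{6}\right) 5 = 162 i \sqrt{6} \cdot 5 = 810 i \sqrt{6}$)
$A{\left(3,K{\left(-3 \right)} \right)} w{\left(-43 \right)} = \left(3 + 6 \left(-3\right)\right) 3 \cdot 810 i \sqrt{6} = \left(3 - 18\right) 3 \cdot 810 i \sqrt{6} = \left(-15\right) 3 \cdot 810 i \sqrt{6} = - 45 \cdot 810 i \sqrt{6} = - 36450 i \sqrt{6}$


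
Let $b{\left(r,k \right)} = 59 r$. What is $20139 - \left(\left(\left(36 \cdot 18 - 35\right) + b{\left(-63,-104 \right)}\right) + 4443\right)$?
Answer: $18800$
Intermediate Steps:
$20139 - \left(\left(\left(36 \cdot 18 - 35\right) + b{\left(-63,-104 \right)}\right) + 4443\right) = 20139 - \left(\left(\left(36 \cdot 18 - 35\right) + 59 \left(-63\right)\right) + 4443\right) = 20139 - \left(\left(\left(648 - 35\right) - 3717\right) + 4443\right) = 20139 - \left(\left(613 - 3717\right) + 4443\right) = 20139 - \left(-3104 + 4443\right) = 20139 - 1339 = 18800$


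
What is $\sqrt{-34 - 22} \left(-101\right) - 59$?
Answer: $-59 - 202 i \sqrt{14} \approx -59.0 - 755.81 i$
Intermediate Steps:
$\sqrt{-34 - 22} \left(-101\right) - 59 = \sqrt{-56} \left(-101\right) - 59 = 2 i \sqrt{14} \left(-101\right) - 59 = - 202 i \sqrt{14} - 59 = -59 - 202 i \sqrt{14}$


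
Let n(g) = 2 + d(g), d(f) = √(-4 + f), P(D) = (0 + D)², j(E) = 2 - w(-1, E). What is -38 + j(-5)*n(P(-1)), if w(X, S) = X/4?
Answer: -67/2 + 9*I*√3/4 ≈ -33.5 + 3.8971*I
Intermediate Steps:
w(X, S) = X/4 (w(X, S) = X*(¼) = X/4)
j(E) = 9/4 (j(E) = 2 - (-1)/4 = 2 - 1*(-¼) = 2 + ¼ = 9/4)
P(D) = D²
n(g) = 2 + √(-4 + g)
-38 + j(-5)*n(P(-1)) = -38 + 9*(2 + √(-4 + (-1)²))/4 = -38 + 9*(2 + √(-4 + 1))/4 = -38 + 9*(2 + √(-3))/4 = -38 + 9*(2 + I*√3)/4 = -38 + (9/2 + 9*I*√3/4) = -67/2 + 9*I*√3/4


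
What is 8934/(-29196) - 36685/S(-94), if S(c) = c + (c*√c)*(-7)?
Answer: -116578538/526815057 + 256795*I*√94/433058 ≈ -0.22129 + 5.7492*I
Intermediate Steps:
S(c) = c - 7*c^(3/2) (S(c) = c + c^(3/2)*(-7) = c - 7*c^(3/2))
8934/(-29196) - 36685/S(-94) = 8934/(-29196) - 36685/(-94 - (-658)*I*√94) = 8934*(-1/29196) - 36685/(-94 - (-658)*I*√94) = -1489/4866 - 36685/(-94 + 658*I*√94)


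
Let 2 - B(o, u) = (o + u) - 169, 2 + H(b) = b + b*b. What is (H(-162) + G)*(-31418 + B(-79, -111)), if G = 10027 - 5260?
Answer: -958015279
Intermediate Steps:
H(b) = -2 + b + b² (H(b) = -2 + (b + b*b) = -2 + (b + b²) = -2 + b + b²)
G = 4767
B(o, u) = 171 - o - u (B(o, u) = 2 - ((o + u) - 169) = 2 - (-169 + o + u) = 2 + (169 - o - u) = 171 - o - u)
(H(-162) + G)*(-31418 + B(-79, -111)) = ((-2 - 162 + (-162)²) + 4767)*(-31418 + (171 - 1*(-79) - 1*(-111))) = ((-2 - 162 + 26244) + 4767)*(-31418 + (171 + 79 + 111)) = (26080 + 4767)*(-31418 + 361) = 30847*(-31057) = -958015279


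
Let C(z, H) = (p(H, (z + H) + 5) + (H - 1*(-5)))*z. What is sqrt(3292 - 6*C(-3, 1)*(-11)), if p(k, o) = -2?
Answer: 50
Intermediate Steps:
C(z, H) = z*(3 + H) (C(z, H) = (-2 + (H - 1*(-5)))*z = (-2 + (H + 5))*z = (-2 + (5 + H))*z = (3 + H)*z = z*(3 + H))
sqrt(3292 - 6*C(-3, 1)*(-11)) = sqrt(3292 - (-18)*(3 + 1)*(-11)) = sqrt(3292 - (-18)*4*(-11)) = sqrt(3292 - 6*(-12)*(-11)) = sqrt(3292 + 72*(-11)) = sqrt(3292 - 792) = sqrt(2500) = 50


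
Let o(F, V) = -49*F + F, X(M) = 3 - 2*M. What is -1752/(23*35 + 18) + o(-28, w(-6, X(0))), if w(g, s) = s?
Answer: 1104360/823 ≈ 1341.9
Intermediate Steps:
o(F, V) = -48*F
-1752/(23*35 + 18) + o(-28, w(-6, X(0))) = -1752/(23*35 + 18) - 48*(-28) = -1752/(805 + 18) + 1344 = -1752/823 + 1344 = 1104360/823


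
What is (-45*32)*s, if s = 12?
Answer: -17280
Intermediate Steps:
(-45*32)*s = -45*32*12 = -1440*12 = -17280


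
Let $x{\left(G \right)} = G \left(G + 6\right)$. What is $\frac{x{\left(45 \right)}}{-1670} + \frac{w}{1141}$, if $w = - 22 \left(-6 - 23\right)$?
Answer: $- \frac{310627}{381094} \approx -0.81509$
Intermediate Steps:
$x{\left(G \right)} = G \left(6 + G\right)$
$w = 638$ ($w = \left(-22\right) \left(-29\right) = 638$)
$\frac{x{\left(45 \right)}}{-1670} + \frac{w}{1141} = \frac{45 \left(6 + 45\right)}{-1670} + \frac{638}{1141} = 45 \cdot 51 \left(- \frac{1}{1670}\right) + 638 \cdot \frac{1}{1141} = 2295 \left(- \frac{1}{1670}\right) + \frac{638}{1141} = - \frac{459}{334} + \frac{638}{1141} = - \frac{310627}{381094}$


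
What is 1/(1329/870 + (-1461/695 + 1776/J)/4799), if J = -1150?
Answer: 22246484350/33966518719 ≈ 0.65495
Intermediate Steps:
1/(1329/870 + (-1461/695 + 1776/J)/4799) = 1/(1329/870 + (-1461/695 + 1776/(-1150))/4799) = 1/(1329*(1/870) + (-1461*1/695 + 1776*(-1/1150))*(1/4799)) = 1/(443/290 + (-1461/695 - 888/575)*(1/4799)) = 1/(443/290 - 291447/79925*1/4799) = 1/(443/290 - 291447/383560075) = 1/(33966518719/22246484350) = 22246484350/33966518719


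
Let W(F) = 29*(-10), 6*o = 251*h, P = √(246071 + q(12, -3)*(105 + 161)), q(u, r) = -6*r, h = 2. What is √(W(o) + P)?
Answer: √(-290 + √250859) ≈ 14.521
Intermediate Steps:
P = √250859 (P = √(246071 + (-6*(-3))*(105 + 161)) = √(246071 + 18*266) = √(246071 + 4788) = √250859 ≈ 500.86)
o = 251/3 (o = (251*2)/6 = (⅙)*502 = 251/3 ≈ 83.667)
W(F) = -290
√(W(o) + P) = √(-290 + √250859)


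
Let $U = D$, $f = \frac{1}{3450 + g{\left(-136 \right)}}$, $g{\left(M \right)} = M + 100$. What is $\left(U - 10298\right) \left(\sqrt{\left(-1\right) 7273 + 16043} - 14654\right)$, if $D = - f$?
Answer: $\frac{257598071971}{1707} - \frac{35157373 \sqrt{8770}}{3414} \approx 1.4994 \cdot 10^{8}$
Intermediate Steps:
$g{\left(M \right)} = 100 + M$
$f = \frac{1}{3414}$ ($f = \frac{1}{3450 + \left(100 - 136\right)} = \frac{1}{3450 - 36} = \frac{1}{3414} \approx 0.00029291$)
$D = - \frac{1}{3414}$ ($D = \left(-1\right) \frac{1}{3414} = - \frac{1}{3414} \approx -0.00029291$)
$U = - \frac{1}{3414} \approx -0.00029291$
$\left(U - 10298\right) \left(\sqrt{\left(-1\right) 7273 + 16043} - 14654\right) = \left(- \frac{1}{3414} - 10298\right) \left(\sqrt{\left(-1\right) 7273 + 16043} - 14654\right) = - \frac{35157373 \left(\sqrt{-7273 + 16043} - 14654\right)}{3414} = - \frac{35157373 \left(\sqrt{8770} - 14654\right)}{3414} = - \frac{35157373 \left(-14654 + \sqrt{8770}\right)}{3414} = \frac{257598071971}{1707} - \frac{35157373 \sqrt{8770}}{3414}$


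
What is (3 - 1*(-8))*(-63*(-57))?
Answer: 39501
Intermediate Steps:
(3 - 1*(-8))*(-63*(-57)) = (3 + 8)*3591 = 11*3591 = 39501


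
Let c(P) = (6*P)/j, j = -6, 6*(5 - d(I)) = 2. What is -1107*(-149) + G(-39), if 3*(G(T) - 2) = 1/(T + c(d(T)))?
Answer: 21607794/131 ≈ 1.6495e+5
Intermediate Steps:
d(I) = 14/3 (d(I) = 5 - 1/6*2 = 5 - 1/3 = 14/3)
c(P) = -P (c(P) = (6*P)/(-6) = (6*P)*(-1/6) = -P)
G(T) = 2 + 1/(3*(-14/3 + T)) (G(T) = 2 + 1/(3*(T - 1*14/3)) = 2 + 1/(3*(T - 14/3)) = 2 + 1/(3*(-14/3 + T)))
-1107*(-149) + G(-39) = -1107*(-149) + 3*(-9 + 2*(-39))/(-14 + 3*(-39)) = 164943 + 3*(-9 - 78)/(-14 - 117) = 164943 + 3*(-87)/(-131) = 164943 + 3*(-1/131)*(-87) = 164943 + 261/131 = 21607794/131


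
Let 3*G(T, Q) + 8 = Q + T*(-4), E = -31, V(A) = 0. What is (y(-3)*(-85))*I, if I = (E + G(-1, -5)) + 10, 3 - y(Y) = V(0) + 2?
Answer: 2040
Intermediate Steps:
G(T, Q) = -8/3 - 4*T/3 + Q/3 (G(T, Q) = -8/3 + (Q + T*(-4))/3 = -8/3 + (Q - 4*T)/3 = -8/3 + (-4*T/3 + Q/3) = -8/3 - 4*T/3 + Q/3)
y(Y) = 1 (y(Y) = 3 - (0 + 2) = 3 - 1*2 = 3 - 2 = 1)
I = -24 (I = (-31 + (-8/3 - 4/3*(-1) + (⅓)*(-5))) + 10 = (-31 + (-8/3 + 4/3 - 5/3)) + 10 = (-31 - 3) + 10 = -34 + 10 = -24)
(y(-3)*(-85))*I = (1*(-85))*(-24) = -85*(-24) = 2040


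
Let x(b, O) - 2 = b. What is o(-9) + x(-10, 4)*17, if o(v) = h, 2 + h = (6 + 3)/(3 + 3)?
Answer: -273/2 ≈ -136.50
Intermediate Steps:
h = -½ (h = -2 + (6 + 3)/(3 + 3) = -2 + 9/6 = -2 + 9*(⅙) = -2 + 3/2 = -½ ≈ -0.50000)
o(v) = -½
x(b, O) = 2 + b
o(-9) + x(-10, 4)*17 = -½ + (2 - 10)*17 = -½ - 8*17 = -½ - 136 = -273/2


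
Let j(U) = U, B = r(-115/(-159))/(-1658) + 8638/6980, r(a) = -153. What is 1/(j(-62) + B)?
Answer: -1446605/87765792 ≈ -0.016483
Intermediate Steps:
B = 1923718/1446605 (B = -153/(-1658) + 8638/6980 = -153*(-1/1658) + 8638*(1/6980) = 153/1658 + 4319/3490 = 1923718/1446605 ≈ 1.3298)
1/(j(-62) + B) = 1/(-62 + 1923718/1446605) = 1/(-87765792/1446605) = -1446605/87765792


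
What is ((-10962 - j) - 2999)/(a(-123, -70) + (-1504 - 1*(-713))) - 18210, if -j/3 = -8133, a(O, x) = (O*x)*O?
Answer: -2757043150/151403 ≈ -18210.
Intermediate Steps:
a(O, x) = x*O²
j = 24399 (j = -3*(-8133) = 24399)
((-10962 - j) - 2999)/(a(-123, -70) + (-1504 - 1*(-713))) - 18210 = ((-10962 - 1*24399) - 2999)/(-70*(-123)² + (-1504 - 1*(-713))) - 18210 = ((-10962 - 24399) - 2999)/(-70*15129 + (-1504 + 713)) - 18210 = (-35361 - 2999)/(-1059030 - 791) - 18210 = -38360/(-1059821) - 18210 = -38360*(-1/1059821) - 18210 = 5480/151403 - 18210 = -2757043150/151403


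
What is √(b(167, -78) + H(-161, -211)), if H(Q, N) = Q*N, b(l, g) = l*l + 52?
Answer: 2*√15478 ≈ 248.82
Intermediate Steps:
b(l, g) = 52 + l² (b(l, g) = l² + 52 = 52 + l²)
H(Q, N) = N*Q
√(b(167, -78) + H(-161, -211)) = √((52 + 167²) - 211*(-161)) = √((52 + 27889) + 33971) = √(27941 + 33971) = √61912 = 2*√15478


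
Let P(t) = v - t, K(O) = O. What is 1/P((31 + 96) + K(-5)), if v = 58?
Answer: -1/64 ≈ -0.015625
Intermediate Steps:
P(t) = 58 - t
1/P((31 + 96) + K(-5)) = 1/(58 - ((31 + 96) - 5)) = 1/(58 - (127 - 5)) = 1/(58 - 1*122) = 1/(58 - 122) = 1/(-64) = -1/64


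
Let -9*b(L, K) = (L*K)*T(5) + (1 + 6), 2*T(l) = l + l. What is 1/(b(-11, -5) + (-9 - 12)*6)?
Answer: -3/472 ≈ -0.0063559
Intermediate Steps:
T(l) = l (T(l) = (l + l)/2 = (2*l)/2 = l)
b(L, K) = -7/9 - 5*K*L/9 (b(L, K) = -((L*K)*5 + (1 + 6))/9 = -((K*L)*5 + 7)/9 = -(5*K*L + 7)/9 = -(7 + 5*K*L)/9 = -7/9 - 5*K*L/9)
1/(b(-11, -5) + (-9 - 12)*6) = 1/((-7/9 - 5/9*(-5)*(-11)) + (-9 - 12)*6) = 1/((-7/9 - 275/9) - 21*6) = 1/(-94/3 - 126) = 1/(-472/3) = -3/472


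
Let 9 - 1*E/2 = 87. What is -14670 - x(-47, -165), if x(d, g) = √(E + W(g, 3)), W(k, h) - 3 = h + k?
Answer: -14670 - 3*I*√35 ≈ -14670.0 - 17.748*I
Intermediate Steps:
E = -156 (E = 18 - 2*87 = 18 - 174 = -156)
W(k, h) = 3 + h + k (W(k, h) = 3 + (h + k) = 3 + h + k)
x(d, g) = √(-150 + g) (x(d, g) = √(-156 + (3 + 3 + g)) = √(-156 + (6 + g)) = √(-150 + g))
-14670 - x(-47, -165) = -14670 - √(-150 - 165) = -14670 - √(-315) = -14670 - 3*I*√35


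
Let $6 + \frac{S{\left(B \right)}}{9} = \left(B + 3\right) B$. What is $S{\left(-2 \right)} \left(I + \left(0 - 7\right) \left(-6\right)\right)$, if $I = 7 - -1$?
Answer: $-3600$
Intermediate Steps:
$I = 8$ ($I = 7 + 1 = 8$)
$S{\left(B \right)} = -54 + 9 B \left(3 + B\right)$ ($S{\left(B \right)} = -54 + 9 \left(B + 3\right) B = -54 + 9 \left(3 + B\right) B = -54 + 9 B \left(3 + B\right)$)
$S{\left(-2 \right)} \left(I + \left(0 - 7\right) \left(-6\right)\right) = \left(-54 + 9 \left(-2\right)^{2} + 27 \left(-2\right)\right) \left(8 + \left(0 - 7\right) \left(-6\right)\right) = \left(-54 + 9 \cdot 4 - 54\right) \left(8 + \left(0 - 7\right) \left(-6\right)\right) = \left(-54 + 36 - 54\right) \left(8 - -42\right) = - 72 \left(8 + 42\right) = \left(-72\right) 50 = -3600$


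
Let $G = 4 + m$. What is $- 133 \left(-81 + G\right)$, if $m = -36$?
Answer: $15029$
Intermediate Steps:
$G = -32$ ($G = 4 - 36 = -32$)
$- 133 \left(-81 + G\right) = - 133 \left(-81 - 32\right) = \left(-133\right) \left(-113\right) = 15029$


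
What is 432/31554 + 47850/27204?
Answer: 14088991/7948102 ≈ 1.7726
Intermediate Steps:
432/31554 + 47850/27204 = 432*(1/31554) + 47850*(1/27204) = 24/1753 + 7975/4534 = 14088991/7948102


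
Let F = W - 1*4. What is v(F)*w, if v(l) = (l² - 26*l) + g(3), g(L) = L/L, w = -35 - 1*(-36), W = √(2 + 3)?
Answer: 126 - 34*√5 ≈ 49.974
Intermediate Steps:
W = √5 ≈ 2.2361
w = 1 (w = -35 + 36 = 1)
g(L) = 1
F = -4 + √5 (F = √5 - 1*4 = √5 - 4 = -4 + √5 ≈ -1.7639)
v(l) = 1 + l² - 26*l (v(l) = (l² - 26*l) + 1 = 1 + l² - 26*l)
v(F)*w = (1 + (-4 + √5)² - 26*(-4 + √5))*1 = (1 + (-4 + √5)² + (104 - 26*√5))*1 = (105 + (-4 + √5)² - 26*√5)*1 = 105 + (-4 + √5)² - 26*√5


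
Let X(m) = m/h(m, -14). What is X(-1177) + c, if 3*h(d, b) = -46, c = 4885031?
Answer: 224714957/46 ≈ 4.8851e+6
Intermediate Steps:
h(d, b) = -46/3 (h(d, b) = (⅓)*(-46) = -46/3)
X(m) = -3*m/46 (X(m) = m/(-46/3) = m*(-3/46) = -3*m/46)
X(-1177) + c = -3/46*(-1177) + 4885031 = 3531/46 + 4885031 = 224714957/46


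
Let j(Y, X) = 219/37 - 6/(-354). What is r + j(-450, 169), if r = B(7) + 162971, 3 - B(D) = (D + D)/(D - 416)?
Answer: 145516177362/892847 ≈ 1.6298e+5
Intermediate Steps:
j(Y, X) = 12958/2183 (j(Y, X) = 219*(1/37) - 6*(-1/354) = 219/37 + 1/59 = 12958/2183)
B(D) = 3 - 2*D/(-416 + D) (B(D) = 3 - (D + D)/(D - 416) = 3 - 2*D/(-416 + D))
r = 66656380/409 (r = (-1248 + 7)/(-416 + 7) + 162971 = -1241/(-409) + 162971 = -1/409*(-1241) + 162971 = 1241/409 + 162971 = 66656380/409 ≈ 1.6297e+5)
r + j(-450, 169) = 66656380/409 + 12958/2183 = 145516177362/892847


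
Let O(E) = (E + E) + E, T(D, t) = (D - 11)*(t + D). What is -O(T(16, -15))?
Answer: -15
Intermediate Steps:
T(D, t) = (-11 + D)*(D + t)
O(E) = 3*E (O(E) = 2*E + E = 3*E)
-O(T(16, -15)) = -3*(16² - 11*16 - 11*(-15) + 16*(-15)) = -3*(256 - 176 + 165 - 240) = -3*5 = -1*15 = -15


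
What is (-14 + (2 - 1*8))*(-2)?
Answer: 40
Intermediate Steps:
(-14 + (2 - 1*8))*(-2) = (-14 + (2 - 8))*(-2) = (-14 - 6)*(-2) = -20*(-2) = 40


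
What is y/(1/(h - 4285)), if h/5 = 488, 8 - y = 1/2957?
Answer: -43643475/2957 ≈ -14759.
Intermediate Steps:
y = 23655/2957 (y = 8 - 1/2957 = 23655/2957 ≈ 7.9997)
h = 2440 (h = 5*488 = 2440)
y/(1/(h - 4285)) = 23655/(2957*(1/(2440 - 4285))) = 23655/(2957*(1/(-1845))) = 23655/(2957*(-1/1845)) = (23655/2957)*(-1845) = -43643475/2957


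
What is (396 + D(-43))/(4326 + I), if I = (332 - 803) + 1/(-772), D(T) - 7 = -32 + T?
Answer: 253216/2976059 ≈ 0.085084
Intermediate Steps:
D(T) = -25 + T (D(T) = 7 + (-32 + T) = -25 + T)
I = -363613/772 (I = -471 - 1/772 = -363613/772 ≈ -471.00)
(396 + D(-43))/(4326 + I) = (396 + (-25 - 43))/(4326 - 363613/772) = (396 - 68)/(2976059/772) = 328*(772/2976059) = 253216/2976059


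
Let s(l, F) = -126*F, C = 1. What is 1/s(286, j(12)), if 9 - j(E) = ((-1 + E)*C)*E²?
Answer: 1/198450 ≈ 5.0391e-6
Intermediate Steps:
j(E) = 9 - E²*(-1 + E) (j(E) = 9 - (-1 + E)*1*E² = 9 - (-1 + E)*E² = 9 - E²*(-1 + E))
1/s(286, j(12)) = 1/(-126*(9 + 12² - 1*12³)) = 1/(-126*(9 + 144 - 1*1728)) = 1/(-126*(9 + 144 - 1728)) = 1/(-126*(-1575)) = 1/198450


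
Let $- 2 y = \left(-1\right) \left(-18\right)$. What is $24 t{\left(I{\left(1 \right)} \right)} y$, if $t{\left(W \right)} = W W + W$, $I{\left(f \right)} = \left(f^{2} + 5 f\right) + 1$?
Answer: $-12096$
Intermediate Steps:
$y = -9$ ($y = - \frac{\left(-1\right) \left(-18\right)}{2} = \left(- \frac{1}{2}\right) 18 = -9$)
$I{\left(f \right)} = 1 + f^{2} + 5 f$
$t{\left(W \right)} = W + W^{2}$ ($t{\left(W \right)} = W^{2} + W = W + W^{2}$)
$24 t{\left(I{\left(1 \right)} \right)} y = 24 \left(1 + 1^{2} + 5 \cdot 1\right) \left(1 + \left(1 + 1^{2} + 5 \cdot 1\right)\right) \left(-9\right) = 24 \left(1 + 1 + 5\right) \left(1 + \left(1 + 1 + 5\right)\right) \left(-9\right) = 24 \cdot 7 \left(1 + 7\right) \left(-9\right) = 24 \cdot 7 \cdot 8 \left(-9\right) = 24 \cdot 56 \left(-9\right) = 1344 \left(-9\right) = -12096$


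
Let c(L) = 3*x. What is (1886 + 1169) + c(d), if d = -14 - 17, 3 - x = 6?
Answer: 3046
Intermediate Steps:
x = -3 (x = 3 - 1*6 = 3 - 6 = -3)
d = -31
c(L) = -9 (c(L) = 3*(-3) = -9)
(1886 + 1169) + c(d) = (1886 + 1169) - 9 = 3055 - 9 = 3046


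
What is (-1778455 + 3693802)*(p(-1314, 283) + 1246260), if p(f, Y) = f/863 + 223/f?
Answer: 902278145804685475/377994 ≈ 2.3870e+12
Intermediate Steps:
p(f, Y) = 223/f + f/863 (p(f, Y) = f*(1/863) + 223/f = f/863 + 223/f = 223/f + f/863)
(-1778455 + 3693802)*(p(-1314, 283) + 1246260) = (-1778455 + 3693802)*((223/(-1314) + (1/863)*(-1314)) + 1246260) = 1915347*((223*(-1/1314) - 1314/863) + 1246260) = 1915347*((-223/1314 - 1314/863) + 1246260) = 1915347*(-1919045/1133982 + 1246260) = 1915347*(1413234488275/1133982) = 902278145804685475/377994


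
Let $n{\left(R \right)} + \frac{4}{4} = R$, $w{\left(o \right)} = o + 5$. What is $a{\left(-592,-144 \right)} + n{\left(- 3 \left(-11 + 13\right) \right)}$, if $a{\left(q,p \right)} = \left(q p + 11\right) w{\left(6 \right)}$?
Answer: $937842$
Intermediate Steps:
$w{\left(o \right)} = 5 + o$
$n{\left(R \right)} = -1 + R$
$a{\left(q,p \right)} = 121 + 11 p q$ ($a{\left(q,p \right)} = \left(q p + 11\right) \left(5 + 6\right) = \left(p q + 11\right) 11 = \left(11 + p q\right) 11 = 121 + 11 p q$)
$a{\left(-592,-144 \right)} + n{\left(- 3 \left(-11 + 13\right) \right)} = \left(121 + 11 \left(-144\right) \left(-592\right)\right) - \left(1 + 3 \left(-11 + 13\right)\right) = \left(121 + 937728\right) - 7 = 937849 - 7 = 937842$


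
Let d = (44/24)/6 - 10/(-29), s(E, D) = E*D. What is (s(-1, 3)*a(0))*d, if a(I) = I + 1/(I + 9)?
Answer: -679/3132 ≈ -0.21679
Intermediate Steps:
s(E, D) = D*E
d = 679/1044 (d = (44*(1/24))*(⅙) - 10*(-1/29) = (11/6)*(⅙) + 10/29 = 11/36 + 10/29 = 679/1044 ≈ 0.65038)
a(I) = I + 1/(9 + I)
(s(-1, 3)*a(0))*d = ((3*(-1))*((1 + 0² + 9*0)/(9 + 0)))*(679/1044) = -3*(1 + 0 + 0)/9*(679/1044) = -1/3*(679/1044) = -3*⅑*(679/1044) = -⅓*679/1044 = -679/3132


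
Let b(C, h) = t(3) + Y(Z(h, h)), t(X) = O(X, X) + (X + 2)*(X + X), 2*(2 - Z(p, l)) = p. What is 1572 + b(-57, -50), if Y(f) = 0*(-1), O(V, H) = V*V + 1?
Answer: 1612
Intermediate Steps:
O(V, H) = 1 + V**2 (O(V, H) = V**2 + 1 = 1 + V**2)
Z(p, l) = 2 - p/2
t(X) = 1 + X**2 + 2*X*(2 + X) (t(X) = (1 + X**2) + (X + 2)*(X + X) = (1 + X**2) + (2 + X)*(2*X) = (1 + X**2) + 2*X*(2 + X) = 1 + X**2 + 2*X*(2 + X))
Y(f) = 0
b(C, h) = 40 (b(C, h) = (1 + 3*3**2 + 4*3) + 0 = (1 + 3*9 + 12) + 0 = (1 + 27 + 12) + 0 = 40 + 0 = 40)
1572 + b(-57, -50) = 1572 + 40 = 1612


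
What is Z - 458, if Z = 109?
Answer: -349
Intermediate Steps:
Z - 458 = 109 - 458 = -349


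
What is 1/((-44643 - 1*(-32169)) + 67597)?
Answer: 1/55123 ≈ 1.8141e-5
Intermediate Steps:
1/((-44643 - 1*(-32169)) + 67597) = 1/((-44643 + 32169) + 67597) = 1/(-12474 + 67597) = 1/55123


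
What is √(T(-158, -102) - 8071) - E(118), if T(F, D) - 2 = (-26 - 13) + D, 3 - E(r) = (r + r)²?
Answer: 55693 + I*√8210 ≈ 55693.0 + 90.609*I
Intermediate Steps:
E(r) = 3 - 4*r² (E(r) = 3 - (r + r)² = 3 - (2*r)² = 3 - 4*r²)
T(F, D) = -37 + D (T(F, D) = 2 + ((-26 - 13) + D) = 2 + (-39 + D) = -37 + D)
√(T(-158, -102) - 8071) - E(118) = √((-37 - 102) - 8071) - (3 - 4*118²) = √(-139 - 8071) - (3 - 4*13924) = √(-8210) - (3 - 55696) = I*√8210 - 1*(-55693) = I*√8210 + 55693 = 55693 + I*√8210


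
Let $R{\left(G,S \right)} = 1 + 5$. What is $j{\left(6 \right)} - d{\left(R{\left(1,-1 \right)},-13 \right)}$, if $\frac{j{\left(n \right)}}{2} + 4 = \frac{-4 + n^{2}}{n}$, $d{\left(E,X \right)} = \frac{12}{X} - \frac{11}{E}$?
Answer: $\frac{141}{26} \approx 5.4231$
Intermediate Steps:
$R{\left(G,S \right)} = 6$
$d{\left(E,X \right)} = - \frac{11}{E} + \frac{12}{X}$
$j{\left(n \right)} = -8 + \frac{2 \left(-4 + n^{2}\right)}{n}$ ($j{\left(n \right)} = -8 + 2 \frac{-4 + n^{2}}{n} = -8 + \frac{2 \left(-4 + n^{2}\right)}{n}$)
$j{\left(6 \right)} - d{\left(R{\left(1,-1 \right)},-13 \right)} = \left(-8 - \frac{8}{6} + 2 \cdot 6\right) - \left(- \frac{11}{6} + \frac{12}{-13}\right) = \left(-8 - \frac{4}{3} + 12\right) - \left(\left(-11\right) \frac{1}{6} + 12 \left(- \frac{1}{13}\right)\right) = \left(-8 - \frac{4}{3} + 12\right) - \left(- \frac{11}{6} - \frac{12}{13}\right) = \frac{8}{3} - - \frac{215}{78} = \frac{8}{3} + \frac{215}{78} = \frac{141}{26}$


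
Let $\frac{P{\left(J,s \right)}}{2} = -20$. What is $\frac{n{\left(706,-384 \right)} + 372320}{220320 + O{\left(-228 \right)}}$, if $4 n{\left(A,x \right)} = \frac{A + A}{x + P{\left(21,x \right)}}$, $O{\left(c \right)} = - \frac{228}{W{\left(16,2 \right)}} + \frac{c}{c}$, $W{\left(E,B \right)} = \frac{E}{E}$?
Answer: $\frac{157863327}{93319432} \approx 1.6916$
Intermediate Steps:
$W{\left(E,B \right)} = 1$
$P{\left(J,s \right)} = -40$ ($P{\left(J,s \right)} = 2 \left(-20\right) = -40$)
$O{\left(c \right)} = -227$ ($O{\left(c \right)} = - \frac{228}{1} + \frac{c}{c} = \left(-228\right) 1 + 1 = -228 + 1 = -227$)
$n{\left(A,x \right)} = \frac{A}{2 \left(-40 + x\right)}$ ($n{\left(A,x \right)} = \frac{\left(A + A\right) \frac{1}{x - 40}}{4} = \frac{2 A \frac{1}{-40 + x}}{4} = \frac{A}{2 \left(-40 + x\right)}$)
$\frac{n{\left(706,-384 \right)} + 372320}{220320 + O{\left(-228 \right)}} = \frac{\frac{1}{2} \cdot 706 \frac{1}{-40 - 384} + 372320}{220320 - 227} = \frac{\frac{1}{2} \cdot 706 \frac{1}{-424} + 372320}{220093} = \left(\frac{1}{2} \cdot 706 \left(- \frac{1}{424}\right) + 372320\right) \frac{1}{220093} = \left(- \frac{353}{424} + 372320\right) \frac{1}{220093} = \frac{157863327}{424} \cdot \frac{1}{220093} = \frac{157863327}{93319432}$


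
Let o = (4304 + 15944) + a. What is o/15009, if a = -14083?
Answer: 2055/5003 ≈ 0.41075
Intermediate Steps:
o = 6165 (o = (4304 + 15944) - 14083 = 20248 - 14083 = 6165)
o/15009 = 6165/15009 = 6165*(1/15009) = 2055/5003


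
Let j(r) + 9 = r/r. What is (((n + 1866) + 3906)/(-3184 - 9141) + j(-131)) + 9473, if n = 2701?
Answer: 116647652/12325 ≈ 9464.3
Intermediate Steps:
j(r) = -8 (j(r) = -9 + r/r = -9 + 1 = -8)
(((n + 1866) + 3906)/(-3184 - 9141) + j(-131)) + 9473 = (((2701 + 1866) + 3906)/(-3184 - 9141) - 8) + 9473 = ((4567 + 3906)/(-12325) - 8) + 9473 = (8473*(-1/12325) - 8) + 9473 = (-8473/12325 - 8) + 9473 = -107073/12325 + 9473 = 116647652/12325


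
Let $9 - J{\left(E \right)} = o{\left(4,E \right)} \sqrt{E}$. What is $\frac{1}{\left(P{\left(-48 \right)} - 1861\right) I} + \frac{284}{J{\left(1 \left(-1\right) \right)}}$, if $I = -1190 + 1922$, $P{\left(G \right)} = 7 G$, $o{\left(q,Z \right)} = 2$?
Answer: $\frac{4110569339}{136697340} + \frac{568 i}{85} \approx 30.071 + 6.6824 i$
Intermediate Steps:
$J{\left(E \right)} = 9 - 2 \sqrt{E}$
$I = 732$
$\frac{1}{\left(P{\left(-48 \right)} - 1861\right) I} + \frac{284}{J{\left(1 \left(-1\right) \right)}} = \frac{1}{\left(7 \left(-48\right) - 1861\right) 732} + \frac{284}{9 - 2 \sqrt{1 \left(-1\right)}} = \frac{1}{-336 - 1861} \cdot \frac{1}{732} + \frac{284}{9 - 2 \sqrt{-1}} = \frac{1}{-2197} \cdot \frac{1}{732} + \frac{284}{9 - 2 i} = \left(- \frac{1}{2197}\right) \frac{1}{732} + 284 \frac{9 + 2 i}{85} = - \frac{1}{1608204} + \frac{284 \left(9 + 2 i\right)}{85}$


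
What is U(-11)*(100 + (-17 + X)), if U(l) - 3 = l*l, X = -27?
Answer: 6944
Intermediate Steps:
U(l) = 3 + l**2 (U(l) = 3 + l*l = 3 + l**2)
U(-11)*(100 + (-17 + X)) = (3 + (-11)**2)*(100 + (-17 - 27)) = (3 + 121)*(100 - 44) = 124*56 = 6944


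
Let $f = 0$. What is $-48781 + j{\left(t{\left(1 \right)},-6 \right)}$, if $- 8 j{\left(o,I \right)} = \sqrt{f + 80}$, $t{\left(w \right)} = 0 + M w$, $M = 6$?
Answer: $-48781 - \frac{\sqrt{5}}{2} \approx -48782.0$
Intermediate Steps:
$t{\left(w \right)} = 6 w$ ($t{\left(w \right)} = 0 + 6 w = 6 w$)
$j{\left(o,I \right)} = - \frac{\sqrt{5}}{2}$ ($j{\left(o,I \right)} = - \frac{\sqrt{0 + 80}}{8} = - \frac{\sqrt{80}}{8} = - \frac{4 \sqrt{5}}{8} = - \frac{\sqrt{5}}{2}$)
$-48781 + j{\left(t{\left(1 \right)},-6 \right)} = -48781 - \frac{\sqrt{5}}{2}$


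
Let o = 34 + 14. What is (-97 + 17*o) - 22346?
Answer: -21627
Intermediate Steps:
o = 48
(-97 + 17*o) - 22346 = (-97 + 17*48) - 22346 = (-97 + 816) - 22346 = 719 - 22346 = -21627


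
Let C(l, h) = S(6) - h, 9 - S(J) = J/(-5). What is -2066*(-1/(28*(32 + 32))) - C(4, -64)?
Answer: -327251/4480 ≈ -73.047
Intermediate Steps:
S(J) = 9 + J/5 (S(J) = 9 - J/(-5) = 9 - J*(-1)/5 = 9 - (-1)*J/5 = 9 + J/5)
C(l, h) = 51/5 - h (C(l, h) = (9 + (⅕)*6) - h = (9 + 6/5) - h = 51/5 - h)
-2066*(-1/(28*(32 + 32))) - C(4, -64) = -2066*(-1/(28*(32 + 32))) - (51/5 - 1*(-64)) = -2066/((-28*64)) - (51/5 + 64) = -2066/(-1792) - 1*371/5 = -2066*(-1/1792) - 371/5 = 1033/896 - 371/5 = -327251/4480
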